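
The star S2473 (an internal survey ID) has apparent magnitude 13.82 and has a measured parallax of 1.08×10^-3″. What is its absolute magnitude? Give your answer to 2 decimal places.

M ≈ 3.99

d = 1/p = 1/1.08×10^-3″ = 925.9 pc
5 log₁₀(d/10 pc) = 5 log₁₀(925.9) − 5 = 9.833
M = m − 5 log₁₀(d/10) = 13.82 − 9.833 = 3.987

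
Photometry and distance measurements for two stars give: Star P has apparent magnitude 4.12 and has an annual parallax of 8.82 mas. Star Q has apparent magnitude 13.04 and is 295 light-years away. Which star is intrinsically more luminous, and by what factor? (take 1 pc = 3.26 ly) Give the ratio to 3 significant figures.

Star P is more luminous, by a factor of 5810.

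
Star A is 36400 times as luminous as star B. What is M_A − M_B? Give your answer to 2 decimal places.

M_A − M_B ≈ -11.40

Pogson: ΔM = −2.5 log₁₀(ratio) = −2.5 log₁₀(36400) = −2.5 × 4.5611 = -11.403
Star A is brighter, so it has the smaller magnitude: the difference is negative.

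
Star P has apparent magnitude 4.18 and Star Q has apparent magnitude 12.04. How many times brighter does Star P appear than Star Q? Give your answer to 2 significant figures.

1400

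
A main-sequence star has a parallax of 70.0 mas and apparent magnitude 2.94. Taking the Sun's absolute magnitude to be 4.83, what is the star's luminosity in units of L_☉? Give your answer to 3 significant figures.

L/L_☉ ≈ 11.6

d = 1/p = 1000/70.0 mas = 14.29 pc
M = m − 5 log₁₀ d + 5 = 2.94 − 5·1.1549 + 5 = 2.165
M − M_☉ = 2.165 − 4.83 = -2.665
L/L_☉ = 10^(−0.4 × -2.665) = 11.64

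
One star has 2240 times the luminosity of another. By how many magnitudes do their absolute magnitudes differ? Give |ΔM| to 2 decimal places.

|ΔM| ≈ 8.38

Pogson: ΔM = −2.5 log₁₀(ratio) = −2.5 log₁₀(2240) = −2.5 × 3.3502 = -8.376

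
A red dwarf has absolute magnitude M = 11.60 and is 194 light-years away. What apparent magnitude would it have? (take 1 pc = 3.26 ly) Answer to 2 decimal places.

m ≈ 15.47

d = 194 ly / 3.26 = 59.51 pc
m = M + 5 log₁₀ d − 5 = 11.60 + 5·1.7746 − 5 = 15.473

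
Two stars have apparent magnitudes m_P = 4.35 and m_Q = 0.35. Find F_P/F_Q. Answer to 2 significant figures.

F_P/F_Q ≈ 0.025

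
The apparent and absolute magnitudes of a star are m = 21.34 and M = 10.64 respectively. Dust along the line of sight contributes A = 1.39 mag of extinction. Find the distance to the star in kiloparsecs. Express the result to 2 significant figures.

m − M = 5 log₁₀(d/10 pc) + A  ⇒  21.34 − (10.64) − 1.39 = 5 log₁₀(d/10)
9.310 = 5 log₁₀(d/10)
log₁₀ d = (m − M − A)/5 + 1 = 2.8620
d = 10^2.8620 = 727.8 pc
= 0.7278 kpc

d ≈ 0.73 kpc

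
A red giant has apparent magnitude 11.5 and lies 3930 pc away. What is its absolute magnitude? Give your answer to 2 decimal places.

M ≈ -1.47

5 log₁₀(d/10 pc) = 5 log₁₀(3930) − 5 = 12.972
M = m − 5 log₁₀(d/10) = 11.5 − 12.972 = -1.472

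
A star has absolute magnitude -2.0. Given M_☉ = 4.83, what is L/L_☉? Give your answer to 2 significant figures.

M − M_☉ = -2.0 − 4.83 = -6.830
L/L_☉ = 10^(−0.4 (M − M_☉)) = 10^2.732 = 539.5

L/L_☉ ≈ 540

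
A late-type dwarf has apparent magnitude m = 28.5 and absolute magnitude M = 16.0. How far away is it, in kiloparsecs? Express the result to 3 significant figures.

d ≈ 3.16 kpc

μ = m − M = 12.500
m − M = 5 log₁₀ d − 5
log₁₀ d = (m − M)/5 + 1 = 3.5000
d = 10^3.5000 = 3162 pc
= 3.162 kpc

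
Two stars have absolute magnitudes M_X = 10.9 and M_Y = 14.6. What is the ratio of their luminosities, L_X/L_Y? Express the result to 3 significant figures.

L_X/L_Y ≈ 30.2

ΔM = M_X − M_Y = -3.7
L_X/L_Y = 10^(−0.4 ΔM) = 10^1.480 = 30.20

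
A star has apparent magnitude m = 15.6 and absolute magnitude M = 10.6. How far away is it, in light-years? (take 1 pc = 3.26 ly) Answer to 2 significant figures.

μ = m − M = 5.000
m − M = 5 log₁₀ d − 5
log₁₀ d = (m − M)/5 + 1 = 2.0000
d = 10^2.0000 = 100.0 pc
= 326.0 ly

d ≈ 330 ly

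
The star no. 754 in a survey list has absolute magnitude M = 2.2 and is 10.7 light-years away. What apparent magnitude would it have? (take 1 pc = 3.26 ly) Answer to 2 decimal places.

d = 10.7 ly / 3.26 = 3.282 pc
m = M + 5 log₁₀ d − 5 = 2.2 + 5·0.5162 − 5 = -0.219

m ≈ -0.22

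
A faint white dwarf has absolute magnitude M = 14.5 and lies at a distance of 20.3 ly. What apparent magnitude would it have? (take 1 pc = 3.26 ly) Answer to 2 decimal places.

d = 20.3 ly / 3.26 = 6.227 pc
m = M + 5 log₁₀ d − 5 = 14.5 + 5·0.7943 − 5 = 13.471

m ≈ 13.47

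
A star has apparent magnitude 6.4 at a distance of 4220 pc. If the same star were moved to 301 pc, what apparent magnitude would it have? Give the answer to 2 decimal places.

Flux ∝ 1/d², so Δm = 5 log₁₀(d₂/d₁) = 5 log₁₀(301/4220) = -5.734
m₂ = m₁ + Δm = 6.4 + (-5.734) = 0.666

m ≈ 0.67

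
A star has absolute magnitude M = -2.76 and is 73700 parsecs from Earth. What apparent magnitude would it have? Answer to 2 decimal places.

m = M + 5 log₁₀ d − 5 = -2.76 + 5·4.8675 − 5 = 16.577

m ≈ 16.58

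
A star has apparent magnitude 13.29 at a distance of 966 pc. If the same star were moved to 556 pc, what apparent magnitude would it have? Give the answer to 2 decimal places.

m ≈ 12.09

Flux ∝ 1/d², so Δm = 5 log₁₀(d₂/d₁) = 5 log₁₀(556/966) = -1.200
m₂ = m₁ + Δm = 13.29 + (-1.200) = 12.090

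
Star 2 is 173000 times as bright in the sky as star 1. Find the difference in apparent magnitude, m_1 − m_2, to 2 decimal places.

m_1 − m_2 ≈ 13.10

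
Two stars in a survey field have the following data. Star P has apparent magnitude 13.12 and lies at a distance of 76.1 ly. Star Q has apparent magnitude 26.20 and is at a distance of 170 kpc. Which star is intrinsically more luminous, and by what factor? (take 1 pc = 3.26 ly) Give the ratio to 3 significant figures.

Star P: d = 76.1 ly / 3.26 = 23.34 pc
Star P: M = m − 5 log₁₀ d + 5 = 13.12 − 5·1.3682 + 5 = 11.279
Star Q: d = 170 kpc = 170000 pc
Star Q: M = m − 5 log₁₀ d + 5 = 26.20 − 5·5.2304 + 5 = 5.048
ΔM = M_P − M_Q = 11.279 − (5.048) = 6.231; smaller M is more luminous → Star Q.
L ratio = 10^(0.4 |ΔM|) = 10^2.493 = 310.9

Star Q is more luminous, by a factor of 311.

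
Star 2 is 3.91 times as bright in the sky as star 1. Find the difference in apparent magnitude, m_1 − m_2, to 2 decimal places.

Pogson: Δm = −2.5 log₁₀(ratio) = −2.5 log₁₀(3.91) = −2.5 × 0.5922 = -1.480
Star 2 is brighter so has the smaller magnitude: m_1 − m_2 is positive.

m_1 − m_2 ≈ 1.48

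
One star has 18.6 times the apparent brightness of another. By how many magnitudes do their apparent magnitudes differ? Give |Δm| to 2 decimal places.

|Δm| ≈ 3.17

Pogson: Δm = −2.5 log₁₀(ratio) = −2.5 log₁₀(18.6) = −2.5 × 1.2695 = -3.174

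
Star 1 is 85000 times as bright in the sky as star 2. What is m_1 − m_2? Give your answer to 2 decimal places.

Pogson: Δm = −2.5 log₁₀(ratio) = −2.5 log₁₀(85000) = −2.5 × 4.9294 = -12.324
Star 1 is brighter, so it has the smaller magnitude: the difference is negative.

m_1 − m_2 ≈ -12.32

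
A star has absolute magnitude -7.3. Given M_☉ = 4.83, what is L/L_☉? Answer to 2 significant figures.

M − M_☉ = -7.3 − 4.83 = -12.130
L/L_☉ = 10^(−0.4 (M − M_☉)) = 10^4.852 = 71120

L/L_☉ ≈ 71000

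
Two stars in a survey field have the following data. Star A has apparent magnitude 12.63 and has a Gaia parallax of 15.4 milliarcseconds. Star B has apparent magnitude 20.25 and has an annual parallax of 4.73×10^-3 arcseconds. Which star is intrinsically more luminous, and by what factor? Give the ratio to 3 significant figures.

Star A is more luminous, by a factor of 105.

Star A: p = 15.4 mas = 0.0154″ → d = 1/p = 64.94 pc
Star A: M = m − 5 log₁₀ d + 5 = 12.63 − 5·1.8125 + 5 = 8.568
Star B: d = 1/p = 1/4.73×10^-3″ = 211.4 pc
Star B: M = m − 5 log₁₀ d + 5 = 20.25 − 5·2.3251 + 5 = 13.624
ΔM = M_A − M_B = 8.568 − (13.624) = -5.057; smaller M is more luminous → Star A.
L ratio = 10^(0.4 |ΔM|) = 10^2.023 = 105.4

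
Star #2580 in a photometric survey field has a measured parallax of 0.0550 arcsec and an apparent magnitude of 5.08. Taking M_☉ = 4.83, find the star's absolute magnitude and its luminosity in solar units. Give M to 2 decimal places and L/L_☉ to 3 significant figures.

M ≈ 3.78; L/L_☉ ≈ 2.63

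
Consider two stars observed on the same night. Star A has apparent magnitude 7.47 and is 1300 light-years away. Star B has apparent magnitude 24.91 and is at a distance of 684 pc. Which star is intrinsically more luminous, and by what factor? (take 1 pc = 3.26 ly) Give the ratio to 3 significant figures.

Star A is more luminous, by a factor of 3.22×10^6.

Star A: d = 1300 ly / 3.26 = 398.8 pc
Star A: M = m − 5 log₁₀ d + 5 = 7.47 − 5·2.6007 + 5 = -0.534
Star B: M = m − 5 log₁₀ d + 5 = 24.91 − 5·2.8351 + 5 = 15.735
ΔM = M_A − M_B = -0.534 − (15.735) = -16.268; smaller M is more luminous → Star A.
L ratio = 10^(0.4 |ΔM|) = 10^6.507 = 3.216×10^6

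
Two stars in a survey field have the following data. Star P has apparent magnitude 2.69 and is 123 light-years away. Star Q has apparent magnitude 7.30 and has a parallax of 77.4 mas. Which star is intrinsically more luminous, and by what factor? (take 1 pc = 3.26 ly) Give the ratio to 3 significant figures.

Star P is more luminous, by a factor of 595.

Star P: d = 123 ly / 3.26 = 37.73 pc
Star P: M = m − 5 log₁₀ d + 5 = 2.69 − 5·1.5767 + 5 = -0.193
Star Q: p = 77.4 mas = 0.0774″ → d = 1/p = 12.92 pc
Star Q: M = m − 5 log₁₀ d + 5 = 7.30 − 5·1.1113 + 5 = 6.744
ΔM = M_P − M_Q = -0.193 − (6.744) = -6.937; smaller M is more luminous → Star P.
L ratio = 10^(0.4 |ΔM|) = 10^2.775 = 595.5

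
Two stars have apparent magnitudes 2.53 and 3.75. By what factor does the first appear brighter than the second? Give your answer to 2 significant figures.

3.1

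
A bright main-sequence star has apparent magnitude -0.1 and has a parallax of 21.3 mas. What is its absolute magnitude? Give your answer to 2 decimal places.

M ≈ -3.46

p = 21.3 mas = 0.0213″ → d = 1/p = 46.95 pc
5 log₁₀(d/10 pc) = 5 log₁₀(46.95) − 5 = 3.358
M = m − 5 log₁₀(d/10) = -0.1 − 3.358 = -3.458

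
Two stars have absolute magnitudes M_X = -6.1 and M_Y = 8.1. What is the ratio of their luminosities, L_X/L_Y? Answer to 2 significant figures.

L_X/L_Y ≈ 480000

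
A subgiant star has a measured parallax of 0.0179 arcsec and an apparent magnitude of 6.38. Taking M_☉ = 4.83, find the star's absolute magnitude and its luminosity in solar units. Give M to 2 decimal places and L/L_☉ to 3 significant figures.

M ≈ 2.64; L/L_☉ ≈ 7.49

d = 1/p = 1/0.0179″ = 55.87 pc
M = m − 5 log₁₀ d + 5 = 6.38 − 5·1.7471 + 5 = 2.644
M − M_☉ = 2.644 − 4.83 = -2.186
L/L_☉ = 10^(−0.4 × -2.186) = 7.487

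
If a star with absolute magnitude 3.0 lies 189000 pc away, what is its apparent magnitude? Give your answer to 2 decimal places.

m ≈ 24.38

m = M + 5 log₁₀ d − 5 = 3.0 + 5·5.2765 − 5 = 24.382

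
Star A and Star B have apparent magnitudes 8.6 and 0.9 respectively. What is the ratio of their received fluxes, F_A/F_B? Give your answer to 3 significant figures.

Magnitude difference = 7.7
Flux ratio = 10^(−0.4 Δm) = 10^(−0.4 × 7.7) = 10^-3.080 = 8.318×10^-4

F_A/F_B ≈ 8.32×10^-4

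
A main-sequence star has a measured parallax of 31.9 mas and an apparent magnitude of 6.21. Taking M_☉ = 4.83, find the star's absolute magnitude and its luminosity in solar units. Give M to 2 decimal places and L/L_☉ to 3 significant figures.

M ≈ 3.73; L/L_☉ ≈ 2.76

d = 1/p = 1000/31.9 mas = 31.35 pc
M = m − 5 log₁₀ d + 5 = 6.21 − 5·1.4962 + 5 = 3.729
M − M_☉ = 3.729 − 4.83 = -1.101
L/L_☉ = 10^(−0.4 × -1.101) = 2.757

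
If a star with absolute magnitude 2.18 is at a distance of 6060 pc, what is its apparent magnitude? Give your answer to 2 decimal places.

m = M + 5 log₁₀ d − 5 = 2.18 + 5·3.7825 − 5 = 16.092

m ≈ 16.09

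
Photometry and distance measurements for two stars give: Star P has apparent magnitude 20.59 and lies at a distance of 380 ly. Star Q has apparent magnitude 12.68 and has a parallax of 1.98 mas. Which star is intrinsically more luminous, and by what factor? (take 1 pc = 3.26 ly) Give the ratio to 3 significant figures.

Star Q is more luminous, by a factor of 27400.

Star P: d = 380 ly / 3.26 = 116.6 pc
Star P: M = m − 5 log₁₀ d + 5 = 20.59 − 5·2.0666 + 5 = 15.257
Star Q: p = 1.98 mas = 1.98×10^-3″ → d = 1/p = 505.1 pc
Star Q: M = m − 5 log₁₀ d + 5 = 12.68 − 5·2.7033 + 5 = 4.163
ΔM = M_P − M_Q = 15.257 − (4.163) = 11.094; smaller M is more luminous → Star Q.
L ratio = 10^(0.4 |ΔM|) = 10^4.438 = 27390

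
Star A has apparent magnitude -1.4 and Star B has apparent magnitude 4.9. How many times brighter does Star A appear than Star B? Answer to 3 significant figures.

Magnitude difference = -6.3
Flux ratio = 10^(−0.4 Δm) = 10^(−0.4 × -6.3) = 10^2.520 = 331.1

331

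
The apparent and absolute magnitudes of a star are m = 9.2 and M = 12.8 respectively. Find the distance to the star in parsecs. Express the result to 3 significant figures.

Distance modulus: m − M = 9.2 − (12.8) = -3.600
m − M = 5 log₁₀ d − 5
log₁₀ d = (m − M)/5 + 1 = 0.2800
d = 10^0.2800 = 1.905 pc

d ≈ 1.91 pc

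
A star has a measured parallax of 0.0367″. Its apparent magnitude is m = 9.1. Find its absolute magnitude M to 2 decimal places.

M ≈ 6.92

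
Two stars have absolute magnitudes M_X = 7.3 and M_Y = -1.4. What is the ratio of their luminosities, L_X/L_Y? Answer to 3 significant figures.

ΔM = M_X − M_Y = 8.7
L_X/L_Y = 10^(−0.4 ΔM) = 10^-3.480 = 3.311×10^-4

L_X/L_Y ≈ 3.31×10^-4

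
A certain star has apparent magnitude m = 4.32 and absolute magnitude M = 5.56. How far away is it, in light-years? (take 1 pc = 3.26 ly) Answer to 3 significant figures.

d ≈ 18.4 ly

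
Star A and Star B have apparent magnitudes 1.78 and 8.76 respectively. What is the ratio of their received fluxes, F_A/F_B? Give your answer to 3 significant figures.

F_A/F_B ≈ 619

Δm = 1.78 − (8.76) = -6.98
Flux ratio = 10^(−0.4 Δm) = 10^(−0.4 × -6.98) = 10^2.792 = 619.4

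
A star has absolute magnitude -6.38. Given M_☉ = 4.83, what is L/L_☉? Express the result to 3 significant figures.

L/L_☉ ≈ 30500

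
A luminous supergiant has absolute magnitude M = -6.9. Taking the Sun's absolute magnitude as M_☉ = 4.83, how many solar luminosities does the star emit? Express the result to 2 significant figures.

M − M_☉ = -6.9 − 4.83 = -11.730
L/L_☉ = 10^(−0.4 (M − M_☉)) = 10^4.692 = 49200

L/L_☉ ≈ 49000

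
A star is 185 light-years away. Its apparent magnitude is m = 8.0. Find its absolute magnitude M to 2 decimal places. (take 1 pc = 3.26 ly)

d = 185 ly / 3.26 = 56.75 pc
5 log₁₀(d/10 pc) = 5 log₁₀(56.75) − 5 = 3.770
M = m − 5 log₁₀(d/10) = 8.0 − 3.770 = 4.230

M ≈ 4.23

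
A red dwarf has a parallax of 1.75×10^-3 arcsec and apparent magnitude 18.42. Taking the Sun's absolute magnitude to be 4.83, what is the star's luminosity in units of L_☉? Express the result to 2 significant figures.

L/L_☉ ≈ 0.012

d = 1/p = 1/1.75×10^-3″ = 571.4 pc
M = m − 5 log₁₀ d + 5 = 18.42 − 5·2.7570 + 5 = 9.635
M − M_☉ = 9.635 − 4.83 = 4.805
L/L_☉ = 10^(−0.4 × 4.805) = 0.01197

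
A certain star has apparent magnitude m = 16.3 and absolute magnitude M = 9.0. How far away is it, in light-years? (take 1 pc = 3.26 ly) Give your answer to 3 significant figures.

d ≈ 940 ly

Distance modulus: m − M = 16.3 − (9.0) = 7.300
m − M = 5 log₁₀ d − 5
log₁₀ d = (m − M)/5 + 1 = 2.4600
d = 10^2.4600 = 288.4 pc
= 940.2 ly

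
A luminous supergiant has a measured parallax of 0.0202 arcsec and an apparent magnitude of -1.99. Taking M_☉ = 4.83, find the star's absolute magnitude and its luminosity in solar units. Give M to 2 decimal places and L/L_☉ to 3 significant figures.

M ≈ -5.46; L/L_☉ ≈ 13100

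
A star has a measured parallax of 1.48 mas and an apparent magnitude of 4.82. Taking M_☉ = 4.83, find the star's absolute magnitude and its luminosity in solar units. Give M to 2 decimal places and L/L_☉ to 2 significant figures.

d = 1/p = 1000/1.48 mas = 675.7 pc
M = m − 5 log₁₀ d + 5 = 4.82 − 5·2.8297 + 5 = -4.329
M − M_☉ = -4.329 − 4.83 = -9.159
L/L_☉ = 10^(−0.4 × -9.159) = 4608

M ≈ -4.33; L/L_☉ ≈ 4600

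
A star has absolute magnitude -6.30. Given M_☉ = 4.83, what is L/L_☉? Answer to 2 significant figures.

L/L_☉ ≈ 28000

M − M_☉ = -6.30 − 4.83 = -11.130
L/L_☉ = 10^(−0.4 (M − M_☉)) = 10^4.452 = 28310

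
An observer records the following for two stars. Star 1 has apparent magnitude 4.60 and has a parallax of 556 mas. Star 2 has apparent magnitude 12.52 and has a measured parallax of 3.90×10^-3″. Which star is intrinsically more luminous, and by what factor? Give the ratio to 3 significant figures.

Star 1: p = 556 mas = 0.556″ → d = 1/p = 1.799 pc
Star 1: M = m − 5 log₁₀ d + 5 = 4.60 − 5·0.2549 + 5 = 8.325
Star 2: d = 1/p = 1/3.90×10^-3″ = 256.4 pc
Star 2: M = m − 5 log₁₀ d + 5 = 12.52 − 5·2.4089 + 5 = 5.475
ΔM = M_1 − M_2 = 8.325 − (5.475) = 2.850; smaller M is more luminous → Star 2.
L ratio = 10^(0.4 |ΔM|) = 10^1.140 = 13.80

Star 2 is more luminous, by a factor of 13.8.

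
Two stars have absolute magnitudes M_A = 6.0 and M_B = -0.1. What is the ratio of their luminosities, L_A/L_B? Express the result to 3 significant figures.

ΔM = M_A − M_B = 6.1
L_A/L_B = 10^(−0.4 ΔM) = 10^-2.440 = 3.631×10^-3

L_A/L_B ≈ 3.63×10^-3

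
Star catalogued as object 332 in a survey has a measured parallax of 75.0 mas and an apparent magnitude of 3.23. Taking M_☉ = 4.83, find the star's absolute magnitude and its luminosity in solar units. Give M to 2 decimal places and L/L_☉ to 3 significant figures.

M ≈ 2.61; L/L_☉ ≈ 7.76

d = 1/p = 1000/75.0 mas = 13.33 pc
M = m − 5 log₁₀ d + 5 = 3.23 − 5·1.1249 + 5 = 2.605
M − M_☉ = 2.605 − 4.83 = -2.225
L/L_☉ = 10^(−0.4 × -2.225) = 7.760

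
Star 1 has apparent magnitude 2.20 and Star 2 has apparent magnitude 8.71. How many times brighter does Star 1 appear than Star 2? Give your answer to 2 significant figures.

400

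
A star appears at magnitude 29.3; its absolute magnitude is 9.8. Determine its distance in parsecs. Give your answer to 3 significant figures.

μ = m − M = 19.500
m − M = 5 log₁₀ d − 5
log₁₀ d = (m − M)/5 + 1 = 4.9000
d = 10^4.9000 = 79430 pc

d ≈ 79400 pc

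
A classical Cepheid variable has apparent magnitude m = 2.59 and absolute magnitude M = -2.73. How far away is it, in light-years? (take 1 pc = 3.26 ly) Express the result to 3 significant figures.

d ≈ 378 ly

μ = m − M = 5.320
m − M = 5 log₁₀ d − 5
log₁₀ d = (m − M)/5 + 1 = 2.0640
d = 10^2.0640 = 115.9 pc
= 377.8 ly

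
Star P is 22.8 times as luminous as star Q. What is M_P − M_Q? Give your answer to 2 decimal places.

Pogson: ΔM = −2.5 log₁₀(ratio) = −2.5 log₁₀(22.8) = −2.5 × 1.3579 = -3.395
Star P is brighter, so it has the smaller magnitude: the difference is negative.

M_P − M_Q ≈ -3.39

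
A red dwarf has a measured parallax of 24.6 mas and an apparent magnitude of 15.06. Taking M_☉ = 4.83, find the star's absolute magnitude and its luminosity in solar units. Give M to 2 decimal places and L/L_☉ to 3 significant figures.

M ≈ 12.01; L/L_☉ ≈ 1.34×10^-3

d = 1/p = 1000/24.6 mas = 40.65 pc
M = m − 5 log₁₀ d + 5 = 15.06 − 5·1.6091 + 5 = 12.015
M − M_☉ = 12.015 − 4.83 = 7.185
L/L_☉ = 10^(−0.4 × 7.185) = 1.337×10^-3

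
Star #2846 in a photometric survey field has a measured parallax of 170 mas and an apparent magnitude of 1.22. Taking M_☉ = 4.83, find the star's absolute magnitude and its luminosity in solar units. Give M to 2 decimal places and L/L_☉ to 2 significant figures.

M ≈ 2.37; L/L_☉ ≈ 9.6

d = 1/p = 1000/170 mas = 5.882 pc
M = m − 5 log₁₀ d + 5 = 1.22 − 5·0.7696 + 5 = 2.372
M − M_☉ = 2.372 − 4.83 = -2.458
L/L_☉ = 10^(−0.4 × -2.458) = 9.618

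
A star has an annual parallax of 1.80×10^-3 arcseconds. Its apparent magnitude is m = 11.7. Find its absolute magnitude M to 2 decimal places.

M ≈ 2.98

d = 1/p = 1/1.80×10^-3″ = 555.6 pc
5 log₁₀(d/10 pc) = 5 log₁₀(555.6) − 5 = 8.724
M = m − 5 log₁₀(d/10) = 11.7 − 8.724 = 2.976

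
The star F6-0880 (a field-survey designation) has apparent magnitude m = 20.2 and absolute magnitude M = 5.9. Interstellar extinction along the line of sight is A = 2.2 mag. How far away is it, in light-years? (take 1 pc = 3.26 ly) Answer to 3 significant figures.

d ≈ 8570 ly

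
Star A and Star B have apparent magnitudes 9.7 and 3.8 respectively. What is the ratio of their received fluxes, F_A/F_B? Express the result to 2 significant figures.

F_A/F_B ≈ 4.4×10^-3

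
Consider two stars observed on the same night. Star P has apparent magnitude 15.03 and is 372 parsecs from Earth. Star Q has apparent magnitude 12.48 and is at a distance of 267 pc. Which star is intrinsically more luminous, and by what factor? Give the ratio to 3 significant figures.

Star Q is more luminous, by a factor of 5.39.

Star P: M = m − 5 log₁₀ d + 5 = 15.03 − 5·2.5705 + 5 = 7.177
Star Q: M = m − 5 log₁₀ d + 5 = 12.48 − 5·2.4265 + 5 = 5.347
ΔM = M_P − M_Q = 7.177 − (5.347) = 1.830; smaller M is more luminous → Star Q.
L ratio = 10^(0.4 |ΔM|) = 10^0.732 = 5.394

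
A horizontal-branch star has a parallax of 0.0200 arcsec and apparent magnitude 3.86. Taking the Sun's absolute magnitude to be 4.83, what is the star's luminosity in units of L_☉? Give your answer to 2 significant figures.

L/L_☉ ≈ 61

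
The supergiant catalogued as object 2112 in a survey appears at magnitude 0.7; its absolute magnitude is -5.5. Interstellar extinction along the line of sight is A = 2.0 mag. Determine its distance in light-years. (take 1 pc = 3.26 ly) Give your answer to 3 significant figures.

d ≈ 226 ly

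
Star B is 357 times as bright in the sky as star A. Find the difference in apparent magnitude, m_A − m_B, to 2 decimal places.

m_A − m_B ≈ 6.38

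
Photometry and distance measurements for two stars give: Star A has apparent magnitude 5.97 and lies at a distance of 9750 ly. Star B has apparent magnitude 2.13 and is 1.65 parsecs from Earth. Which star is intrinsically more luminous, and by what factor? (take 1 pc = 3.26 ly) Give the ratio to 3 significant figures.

Star A: d = 9750 ly / 3.26 = 2991 pc
Star A: M = m − 5 log₁₀ d + 5 = 5.97 − 5·3.4758 + 5 = -6.409
Star B: M = m − 5 log₁₀ d + 5 = 2.13 − 5·0.2175 + 5 = 6.043
ΔM = M_A − M_B = -6.409 − (6.043) = -12.452; smaller M is more luminous → Star A.
L ratio = 10^(0.4 |ΔM|) = 10^4.981 = 95630

Star A is more luminous, by a factor of 95600.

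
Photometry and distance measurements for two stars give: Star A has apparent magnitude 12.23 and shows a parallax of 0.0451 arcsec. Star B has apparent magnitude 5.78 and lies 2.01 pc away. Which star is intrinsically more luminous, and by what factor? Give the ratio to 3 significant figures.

Star A: d = 1/p = 1/0.0451″ = 22.17 pc
Star A: M = m − 5 log₁₀ d + 5 = 12.23 − 5·1.3458 + 5 = 10.501
Star B: M = m − 5 log₁₀ d + 5 = 5.78 − 5·0.3032 + 5 = 9.264
ΔM = M_A − M_B = 10.501 − (9.264) = 1.237; smaller M is more luminous → Star B.
L ratio = 10^(0.4 |ΔM|) = 10^0.495 = 3.124

Star B is more luminous, by a factor of 3.12.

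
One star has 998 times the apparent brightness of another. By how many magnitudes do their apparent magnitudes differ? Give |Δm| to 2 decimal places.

|Δm| ≈ 7.50

Pogson: Δm = −2.5 log₁₀(ratio) = −2.5 log₁₀(998) = −2.5 × 2.9991 = -7.498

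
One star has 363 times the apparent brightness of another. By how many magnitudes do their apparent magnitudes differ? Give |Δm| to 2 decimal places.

Pogson: Δm = −2.5 log₁₀(ratio) = −2.5 log₁₀(363) = −2.5 × 2.5599 = -6.400

|Δm| ≈ 6.40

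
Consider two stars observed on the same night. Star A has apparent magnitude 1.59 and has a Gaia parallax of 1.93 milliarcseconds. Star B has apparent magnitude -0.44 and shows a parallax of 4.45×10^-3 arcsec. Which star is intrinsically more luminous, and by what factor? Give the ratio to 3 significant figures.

Star B is more luminous, by a factor of 1.22.

Star A: p = 1.93 mas = 1.93×10^-3″ → d = 1/p = 518.1 pc
Star A: M = m − 5 log₁₀ d + 5 = 1.59 − 5·2.7144 + 5 = -6.982
Star B: d = 1/p = 1/4.45×10^-3″ = 224.7 pc
Star B: M = m − 5 log₁₀ d + 5 = -0.44 − 5·2.3516 + 5 = -7.198
ΔM = M_A − M_B = -6.982 − (-7.198) = 0.216; smaller M is more luminous → Star B.
L ratio = 10^(0.4 |ΔM|) = 10^0.086 = 1.220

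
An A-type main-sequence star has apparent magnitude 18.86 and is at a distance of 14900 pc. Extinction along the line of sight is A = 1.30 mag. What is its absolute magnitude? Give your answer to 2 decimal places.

M ≈ 1.69

5 log₁₀(d/10 pc) = 5 log₁₀(14900) − 5 = 15.866
M = m − 5 log₁₀(d/10) − A = 18.86 − 15.866 − 1.30 = 1.694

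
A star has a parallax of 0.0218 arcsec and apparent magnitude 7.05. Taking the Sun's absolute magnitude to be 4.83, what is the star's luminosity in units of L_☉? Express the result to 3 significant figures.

L/L_☉ ≈ 2.72

d = 1/p = 1/0.0218″ = 45.87 pc
M = m − 5 log₁₀ d + 5 = 7.05 − 5·1.6615 + 5 = 3.742
M − M_☉ = 3.742 − 4.83 = -1.088
L/L_☉ = 10^(−0.4 × -1.088) = 2.723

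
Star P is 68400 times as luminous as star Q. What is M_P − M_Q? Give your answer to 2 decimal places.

Pogson: ΔM = −2.5 log₁₀(ratio) = −2.5 log₁₀(68400) = −2.5 × 4.8351 = -12.088
Star P is brighter, so it has the smaller magnitude: the difference is negative.

M_P − M_Q ≈ -12.09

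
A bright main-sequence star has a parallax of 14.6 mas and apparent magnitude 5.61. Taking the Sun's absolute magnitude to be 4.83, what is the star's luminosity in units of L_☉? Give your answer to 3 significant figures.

d = 1/p = 1000/14.6 mas = 68.49 pc
M = m − 5 log₁₀ d + 5 = 5.61 − 5·1.8356 + 5 = 1.432
M − M_☉ = 1.432 − 4.83 = -3.398
L/L_☉ = 10^(−0.4 × -3.398) = 22.87

L/L_☉ ≈ 22.9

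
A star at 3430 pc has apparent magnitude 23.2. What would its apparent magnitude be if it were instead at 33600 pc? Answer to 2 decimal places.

Flux ∝ 1/d², so Δm = 5 log₁₀(d₂/d₁) = 5 log₁₀(33600/3430) = 4.955
m₂ = m₁ + Δm = 23.2 + (4.955) = 28.155

m ≈ 28.16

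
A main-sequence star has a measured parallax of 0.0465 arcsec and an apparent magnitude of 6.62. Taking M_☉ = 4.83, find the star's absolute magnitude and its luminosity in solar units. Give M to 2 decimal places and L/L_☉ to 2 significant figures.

M ≈ 4.96; L/L_☉ ≈ 0.89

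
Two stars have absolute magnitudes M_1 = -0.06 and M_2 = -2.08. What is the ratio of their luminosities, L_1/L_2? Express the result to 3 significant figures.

L_1/L_2 ≈ 0.156

ΔM = M_1 − M_2 = 2.02
L_1/L_2 = 10^(−0.4 ΔM) = 10^-0.808 = 0.1556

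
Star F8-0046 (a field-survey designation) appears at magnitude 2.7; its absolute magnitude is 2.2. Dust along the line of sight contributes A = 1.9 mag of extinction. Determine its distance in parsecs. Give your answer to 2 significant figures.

m − M = 5 log₁₀(d/10 pc) + A  ⇒  2.7 − (2.2) − 1.9 = 5 log₁₀(d/10)
-1.400 = 5 log₁₀(d/10)
log₁₀ d = (m − M − A)/5 + 1 = 0.7200
d = 10^0.7200 = 5.248 pc

d ≈ 5.2 pc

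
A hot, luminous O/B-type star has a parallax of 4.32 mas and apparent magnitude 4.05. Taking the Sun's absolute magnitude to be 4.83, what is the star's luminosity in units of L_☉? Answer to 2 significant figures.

d = 1/p = 1000/4.32 mas = 231.5 pc
M = m − 5 log₁₀ d + 5 = 4.05 − 5·2.3645 + 5 = -2.773
M − M_☉ = -2.773 − 4.83 = -7.603
L/L_☉ = 10^(−0.4 × -7.603) = 1099

L/L_☉ ≈ 1100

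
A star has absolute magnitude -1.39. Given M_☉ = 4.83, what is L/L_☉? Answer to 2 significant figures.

M − M_☉ = -1.39 − 4.83 = -6.220
L/L_☉ = 10^(−0.4 (M − M_☉)) = 10^2.488 = 307.6

L/L_☉ ≈ 310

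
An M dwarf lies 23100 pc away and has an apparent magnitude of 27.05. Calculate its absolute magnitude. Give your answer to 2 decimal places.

M ≈ 10.23

5 log₁₀(d/10 pc) = 5 log₁₀(23100) − 5 = 16.818
M = m − 5 log₁₀(d/10) = 27.05 − 16.818 = 10.232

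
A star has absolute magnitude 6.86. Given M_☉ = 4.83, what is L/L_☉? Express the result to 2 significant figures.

L/L_☉ ≈ 0.15

M − M_☉ = 6.86 − 4.83 = 2.030
L/L_☉ = 10^(−0.4 (M − M_☉)) = 10^-0.812 = 0.1542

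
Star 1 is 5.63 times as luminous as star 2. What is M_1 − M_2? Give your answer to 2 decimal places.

M_1 − M_2 ≈ -1.88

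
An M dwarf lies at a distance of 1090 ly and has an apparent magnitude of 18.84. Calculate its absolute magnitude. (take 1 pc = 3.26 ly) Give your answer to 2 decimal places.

d = 1090 ly / 3.26 = 334.4 pc
5 log₁₀(d/10 pc) = 5 log₁₀(334.4) − 5 = 7.621
M = m − 5 log₁₀(d/10) = 18.84 − 7.621 = 11.219

M ≈ 11.22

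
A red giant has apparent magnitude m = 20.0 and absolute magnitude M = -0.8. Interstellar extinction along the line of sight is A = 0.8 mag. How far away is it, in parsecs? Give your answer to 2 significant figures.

m − M = 5 log₁₀(d/10 pc) + A  ⇒  20.0 − (-0.8) − 0.8 = 5 log₁₀(d/10)
20.000 = 5 log₁₀(d/10)
log₁₀ d = (m − M − A)/5 + 1 = 5.0000
d = 10^5.0000 = 100000 pc

d ≈ 100000 pc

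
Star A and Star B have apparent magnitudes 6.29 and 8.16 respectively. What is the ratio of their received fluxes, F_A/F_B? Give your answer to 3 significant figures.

F_A/F_B ≈ 5.60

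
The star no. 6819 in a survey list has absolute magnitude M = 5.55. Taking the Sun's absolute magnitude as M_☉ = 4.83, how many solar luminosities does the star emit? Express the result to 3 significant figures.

L/L_☉ ≈ 0.515

M − M_☉ = 5.55 − 4.83 = 0.720
L/L_☉ = 10^(−0.4 (M − M_☉)) = 10^-0.288 = 0.5152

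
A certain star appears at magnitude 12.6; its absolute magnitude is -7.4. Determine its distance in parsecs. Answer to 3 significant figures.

d ≈ 100000 pc

Distance modulus: m − M = 12.6 − (-7.4) = 20.000
m − M = 5 log₁₀ d − 5
log₁₀ d = (m − M)/5 + 1 = 5.0000
d = 10^5.0000 = 100000 pc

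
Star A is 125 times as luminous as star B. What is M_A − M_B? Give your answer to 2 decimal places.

M_A − M_B ≈ -5.24

Pogson: ΔM = −2.5 log₁₀(ratio) = −2.5 log₁₀(125) = −2.5 × 2.0969 = -5.242
Star A is brighter, so it has the smaller magnitude: the difference is negative.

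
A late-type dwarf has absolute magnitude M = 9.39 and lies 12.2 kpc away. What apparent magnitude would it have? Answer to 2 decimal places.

m ≈ 24.82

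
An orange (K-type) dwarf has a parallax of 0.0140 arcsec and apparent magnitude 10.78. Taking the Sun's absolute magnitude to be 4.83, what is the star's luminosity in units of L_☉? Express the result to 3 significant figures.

d = 1/p = 1/0.0140″ = 71.43 pc
M = m − 5 log₁₀ d + 5 = 10.78 − 5·1.8539 + 5 = 6.511
M − M_☉ = 6.511 − 4.83 = 1.681
L/L_☉ = 10^(−0.4 × 1.681) = 0.2127

L/L_☉ ≈ 0.213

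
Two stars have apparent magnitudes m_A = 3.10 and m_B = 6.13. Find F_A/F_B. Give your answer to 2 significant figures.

F_A/F_B ≈ 16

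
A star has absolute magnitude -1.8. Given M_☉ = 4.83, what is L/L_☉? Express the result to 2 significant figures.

L/L_☉ ≈ 450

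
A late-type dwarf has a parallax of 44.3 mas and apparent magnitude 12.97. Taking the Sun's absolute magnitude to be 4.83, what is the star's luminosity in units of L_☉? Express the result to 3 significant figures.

d = 1/p = 1000/44.3 mas = 22.57 pc
M = m − 5 log₁₀ d + 5 = 12.97 − 5·1.3536 + 5 = 11.202
M − M_☉ = 11.202 − 4.83 = 6.372
L/L_☉ = 10^(−0.4 × 6.372) = 2.826×10^-3

L/L_☉ ≈ 2.83×10^-3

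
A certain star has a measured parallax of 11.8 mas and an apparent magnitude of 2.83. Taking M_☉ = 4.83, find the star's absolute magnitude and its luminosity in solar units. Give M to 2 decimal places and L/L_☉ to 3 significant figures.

d = 1/p = 1000/11.8 mas = 84.75 pc
M = m − 5 log₁₀ d + 5 = 2.83 − 5·1.9281 + 5 = -1.811
M − M_☉ = -1.811 − 4.83 = -6.641
L/L_☉ = 10^(−0.4 × -6.641) = 453.1

M ≈ -1.81; L/L_☉ ≈ 453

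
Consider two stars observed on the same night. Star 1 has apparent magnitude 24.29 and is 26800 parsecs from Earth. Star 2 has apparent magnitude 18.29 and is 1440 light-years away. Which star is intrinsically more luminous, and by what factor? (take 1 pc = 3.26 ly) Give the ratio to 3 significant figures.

Star 1 is more luminous, by a factor of 14.7.

Star 1: M = m − 5 log₁₀ d + 5 = 24.29 − 5·4.4281 + 5 = 7.149
Star 2: d = 1440 ly / 3.26 = 441.7 pc
Star 2: M = m − 5 log₁₀ d + 5 = 18.29 − 5·2.6451 + 5 = 10.064
ΔM = M_1 − M_2 = 7.149 − (10.064) = -2.915; smaller M is more luminous → Star 1.
L ratio = 10^(0.4 |ΔM|) = 10^1.166 = 14.65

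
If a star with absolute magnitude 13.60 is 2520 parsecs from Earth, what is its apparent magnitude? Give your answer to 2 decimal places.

m = M + 5 log₁₀ d − 5 = 13.60 + 5·3.4014 − 5 = 25.607

m ≈ 25.61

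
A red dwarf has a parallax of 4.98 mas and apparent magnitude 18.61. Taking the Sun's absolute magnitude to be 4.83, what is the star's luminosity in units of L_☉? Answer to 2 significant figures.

L/L_☉ ≈ 1.2×10^-3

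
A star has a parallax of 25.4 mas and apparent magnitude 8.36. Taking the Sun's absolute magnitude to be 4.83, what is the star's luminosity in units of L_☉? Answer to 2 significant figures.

L/L_☉ ≈ 0.60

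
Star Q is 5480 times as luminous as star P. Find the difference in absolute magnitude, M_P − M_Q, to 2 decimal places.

M_P − M_Q ≈ 9.35

Pogson: ΔM = −2.5 log₁₀(ratio) = −2.5 log₁₀(5480) = −2.5 × 3.7388 = -9.347
Star Q is brighter so has the smaller magnitude: M_P − M_Q is positive.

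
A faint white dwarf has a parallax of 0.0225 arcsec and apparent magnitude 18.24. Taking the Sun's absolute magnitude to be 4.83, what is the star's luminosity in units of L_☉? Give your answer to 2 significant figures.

d = 1/p = 1/0.0225″ = 44.44 pc
M = m − 5 log₁₀ d + 5 = 18.24 − 5·1.6478 + 5 = 15.001
M − M_☉ = 15.001 − 4.83 = 10.171
L/L_☉ = 10^(−0.4 × 10.171) = 8.543×10^-5

L/L_☉ ≈ 8.5×10^-5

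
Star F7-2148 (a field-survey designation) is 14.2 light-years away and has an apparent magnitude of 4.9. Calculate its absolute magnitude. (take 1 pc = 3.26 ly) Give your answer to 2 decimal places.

d = 14.2 ly / 3.26 = 4.356 pc
5 log₁₀(d/10 pc) = 5 log₁₀(4.356) − 5 = -1.805
M = m − 5 log₁₀(d/10) = 4.9 + 1.805 = 6.705

M ≈ 6.70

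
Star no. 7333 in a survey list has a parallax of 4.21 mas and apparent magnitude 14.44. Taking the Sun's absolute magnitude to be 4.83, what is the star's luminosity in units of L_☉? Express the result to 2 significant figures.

d = 1/p = 1000/4.21 mas = 237.5 pc
M = m − 5 log₁₀ d + 5 = 14.44 − 5·2.3757 + 5 = 7.561
M − M_☉ = 7.561 − 4.83 = 2.731
L/L_☉ = 10^(−0.4 × 2.731) = 0.08080

L/L_☉ ≈ 0.081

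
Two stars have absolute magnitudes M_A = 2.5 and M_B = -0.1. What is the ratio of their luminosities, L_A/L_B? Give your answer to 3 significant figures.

L_A/L_B ≈ 0.0912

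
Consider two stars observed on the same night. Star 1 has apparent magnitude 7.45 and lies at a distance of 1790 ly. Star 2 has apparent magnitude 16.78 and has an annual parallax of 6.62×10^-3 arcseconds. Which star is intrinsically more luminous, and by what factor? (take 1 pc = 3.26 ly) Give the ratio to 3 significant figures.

Star 1: d = 1790 ly / 3.26 = 549.1 pc
Star 1: M = m − 5 log₁₀ d + 5 = 7.45 − 5·2.7396 + 5 = -1.248
Star 2: d = 1/p = 1/6.62×10^-3″ = 151.1 pc
Star 2: M = m − 5 log₁₀ d + 5 = 16.78 − 5·2.1791 + 5 = 10.884
ΔM = M_1 − M_2 = -1.248 − (10.884) = -12.132; smaller M is more luminous → Star 1.
L ratio = 10^(0.4 |ΔM|) = 10^4.853 = 71280

Star 1 is more luminous, by a factor of 71300.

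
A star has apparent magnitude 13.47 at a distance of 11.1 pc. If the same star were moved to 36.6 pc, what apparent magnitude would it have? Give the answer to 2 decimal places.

Flux ∝ 1/d², so Δm = 5 log₁₀(d₂/d₁) = 5 log₁₀(36.6/11.1) = 2.591
m₂ = m₁ + Δm = 13.47 + (2.591) = 16.061

m ≈ 16.06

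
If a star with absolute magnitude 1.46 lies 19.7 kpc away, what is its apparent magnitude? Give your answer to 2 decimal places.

d = 19.7 kpc = 19700 pc
m = M + 5 log₁₀ d − 5 = 1.46 + 5·4.2945 − 5 = 17.932

m ≈ 17.93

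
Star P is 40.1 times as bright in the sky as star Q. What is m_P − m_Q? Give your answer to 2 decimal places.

Pogson: Δm = −2.5 log₁₀(ratio) = −2.5 log₁₀(40.1) = −2.5 × 1.6031 = -4.008
Star P is brighter, so it has the smaller magnitude: the difference is negative.

m_P − m_Q ≈ -4.01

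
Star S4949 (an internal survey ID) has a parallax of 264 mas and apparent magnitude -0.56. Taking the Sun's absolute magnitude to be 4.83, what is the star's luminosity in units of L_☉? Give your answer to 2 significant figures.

d = 1/p = 1000/264 mas = 3.788 pc
M = m − 5 log₁₀ d + 5 = -0.56 − 5·0.5784 + 5 = 1.548
M − M_☉ = 1.548 − 4.83 = -3.282
L/L_☉ = 10^(−0.4 × -3.282) = 20.55

L/L_☉ ≈ 21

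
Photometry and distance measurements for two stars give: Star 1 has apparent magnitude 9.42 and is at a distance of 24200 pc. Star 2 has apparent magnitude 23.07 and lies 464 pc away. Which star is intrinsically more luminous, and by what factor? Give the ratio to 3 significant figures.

Star 1 is more luminous, by a factor of 7.85×10^8.

Star 1: M = m − 5 log₁₀ d + 5 = 9.42 − 5·4.3838 + 5 = -7.499
Star 2: M = m − 5 log₁₀ d + 5 = 23.07 − 5·2.6665 + 5 = 14.737
ΔM = M_1 − M_2 = -7.499 − (14.737) = -22.236; smaller M is more luminous → Star 1.
L ratio = 10^(0.4 |ΔM|) = 10^8.895 = 7.845×10^8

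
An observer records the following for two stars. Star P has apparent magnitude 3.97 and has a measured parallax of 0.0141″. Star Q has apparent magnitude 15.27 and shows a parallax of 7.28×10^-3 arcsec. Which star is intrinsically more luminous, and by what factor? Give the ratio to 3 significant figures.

Star P: d = 1/p = 1/0.0141″ = 70.92 pc
Star P: M = m − 5 log₁₀ d + 5 = 3.97 − 5·1.8508 + 5 = -0.284
Star Q: d = 1/p = 1/7.28×10^-3″ = 137.4 pc
Star Q: M = m − 5 log₁₀ d + 5 = 15.27 − 5·2.1379 + 5 = 9.581
ΔM = M_P − M_Q = -0.284 − (9.581) = -9.865; smaller M is more luminous → Star P.
L ratio = 10^(0.4 |ΔM|) = 10^3.946 = 8827

Star P is more luminous, by a factor of 8830.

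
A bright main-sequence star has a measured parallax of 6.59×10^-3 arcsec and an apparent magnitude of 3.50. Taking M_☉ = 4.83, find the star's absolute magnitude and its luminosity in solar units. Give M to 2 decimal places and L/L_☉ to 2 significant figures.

M ≈ -2.41; L/L_☉ ≈ 780

d = 1/p = 1/6.59×10^-3″ = 151.7 pc
M = m − 5 log₁₀ d + 5 = 3.50 − 5·2.1811 + 5 = -2.406
M − M_☉ = -2.406 − 4.83 = -7.236
L/L_☉ = 10^(−0.4 × -7.236) = 783.8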